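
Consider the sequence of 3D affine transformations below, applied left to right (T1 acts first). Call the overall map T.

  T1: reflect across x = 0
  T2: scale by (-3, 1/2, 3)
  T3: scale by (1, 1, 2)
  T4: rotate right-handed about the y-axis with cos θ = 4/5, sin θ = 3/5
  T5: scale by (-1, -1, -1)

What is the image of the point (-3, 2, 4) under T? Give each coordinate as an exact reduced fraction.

T(p) = (-36/5, -1, -123/5)

T1 reflect across x = 0: (-3, 2, 4) → (3, 2, 4)
T2 scale by (-3, 1/2, 3): (3, 2, 4) → (-9, 1, 12)
T3 scale by (1, 1, 2): (-9, 1, 12) → (-9, 1, 24)
T4 rotate right-handed about the y-axis with cos θ = 4/5, sin θ = 3/5: (-9, 1, 24) → (36/5, 1, 123/5)
T5 scale by (-1, -1, -1): (36/5, 1, 123/5) → (-36/5, -1, -123/5)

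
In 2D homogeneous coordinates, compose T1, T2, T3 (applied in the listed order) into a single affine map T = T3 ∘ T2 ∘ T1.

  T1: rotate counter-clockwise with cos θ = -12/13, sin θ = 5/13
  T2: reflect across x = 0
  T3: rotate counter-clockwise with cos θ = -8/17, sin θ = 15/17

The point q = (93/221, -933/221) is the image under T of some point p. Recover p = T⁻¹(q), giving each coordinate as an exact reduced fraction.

T1 = [-12/13 -5/13 0; 5/13 -12/13 0; 0 0 1]
T2·T1 = [12/13 5/13 0; 5/13 -12/13 0; 0 0 1]
T3·…·T1 = [-171/221 140/221 0; 140/221 171/221 0; 0 0 1]
det M = -1; M⁻¹ = [-171/221 140/221 0; 140/221 171/221 0; 0 0 1]
M⁻¹ · (93/221, -933/221)ᵀ = (-3, -3)ᵀ

p = (-3, -3)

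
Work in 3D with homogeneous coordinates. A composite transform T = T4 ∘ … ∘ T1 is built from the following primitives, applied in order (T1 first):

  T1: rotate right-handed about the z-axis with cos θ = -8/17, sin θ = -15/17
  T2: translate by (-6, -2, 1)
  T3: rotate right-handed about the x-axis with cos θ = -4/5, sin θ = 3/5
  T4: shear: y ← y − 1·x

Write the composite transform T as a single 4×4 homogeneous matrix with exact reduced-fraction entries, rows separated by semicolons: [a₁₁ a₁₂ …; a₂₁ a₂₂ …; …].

T1 = [-8/17 15/17 0 0; -15/17 -8/17 0 0; 0 0 1 0; 0 0 0 1]
T2·T1 = [-8/17 15/17 0 -6; -15/17 -8/17 0 -2; 0 0 1 1; 0 0 0 1]
T3·…·T1 = [-8/17 15/17 0 -6; 12/17 32/85 -3/5 1; -9/17 -24/85 -4/5 -2; 0 0 0 1]
T4·…·T1 = [-8/17 15/17 0 -6; 20/17 -43/85 -3/5 7; -9/17 -24/85 -4/5 -2; 0 0 0 1]

T = [-8/17 15/17 0 -6; 20/17 -43/85 -3/5 7; -9/17 -24/85 -4/5 -2; 0 0 0 1]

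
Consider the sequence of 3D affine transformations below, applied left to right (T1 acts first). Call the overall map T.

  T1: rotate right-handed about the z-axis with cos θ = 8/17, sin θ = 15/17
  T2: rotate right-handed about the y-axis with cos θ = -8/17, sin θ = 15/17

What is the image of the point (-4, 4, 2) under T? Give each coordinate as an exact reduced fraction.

T(p) = (1246/289, -28/17, 1108/289)

T1 rotate right-handed about the z-axis with cos θ = 8/17, sin θ = 15/17: (-4, 4, 2) → (-92/17, -28/17, 2)
T2 rotate right-handed about the y-axis with cos θ = -8/17, sin θ = 15/17: (-92/17, -28/17, 2) → (1246/289, -28/17, 1108/289)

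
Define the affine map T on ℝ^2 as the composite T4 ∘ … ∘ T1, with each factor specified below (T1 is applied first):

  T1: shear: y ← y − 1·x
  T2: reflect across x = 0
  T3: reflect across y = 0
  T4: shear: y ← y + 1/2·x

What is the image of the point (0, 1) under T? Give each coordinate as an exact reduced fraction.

T1 shear: y ← y − 1·x: (0, 1) → (0, 1)
T2 reflect across x = 0: (0, 1) → (0, 1)
T3 reflect across y = 0: (0, 1) → (0, -1)
T4 shear: y ← y + 1/2·x: (0, -1) → (0, -1)

T(p) = (0, -1)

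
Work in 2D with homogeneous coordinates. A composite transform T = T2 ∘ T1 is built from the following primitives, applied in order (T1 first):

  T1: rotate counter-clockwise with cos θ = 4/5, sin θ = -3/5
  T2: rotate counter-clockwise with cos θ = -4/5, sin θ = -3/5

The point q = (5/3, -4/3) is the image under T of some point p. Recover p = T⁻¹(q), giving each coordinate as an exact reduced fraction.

T1 = [4/5 3/5 0; -3/5 4/5 0; 0 0 1]
T2·T1 = [-1 0 0; 0 -1 0; 0 0 1]
det M = 1; M⁻¹ = [-1 0 0; 0 -1 0; 0 0 1]
M⁻¹ · (5/3, -4/3)ᵀ = (-5/3, 4/3)ᵀ

p = (-5/3, 4/3)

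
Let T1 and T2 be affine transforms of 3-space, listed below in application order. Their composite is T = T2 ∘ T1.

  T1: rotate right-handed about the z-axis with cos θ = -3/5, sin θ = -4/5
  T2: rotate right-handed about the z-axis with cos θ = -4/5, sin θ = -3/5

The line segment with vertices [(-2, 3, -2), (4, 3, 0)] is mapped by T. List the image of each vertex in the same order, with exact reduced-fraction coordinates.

T1 rotate right-handed about the z-axis with cos θ = -3/5, sin θ = -4/5: (-2, 3, -2) → (18/5, -1/5, -2); (4, 3, 0) → (0, -5, 0)
T2 rotate right-handed about the z-axis with cos θ = -4/5, sin θ = -3/5: (18/5, -1/5, -2) → (-3, -2, -2); (0, -5, 0) → (-3, 4, 0)

image vertices: (-3, -2, -2), (-3, 4, 0)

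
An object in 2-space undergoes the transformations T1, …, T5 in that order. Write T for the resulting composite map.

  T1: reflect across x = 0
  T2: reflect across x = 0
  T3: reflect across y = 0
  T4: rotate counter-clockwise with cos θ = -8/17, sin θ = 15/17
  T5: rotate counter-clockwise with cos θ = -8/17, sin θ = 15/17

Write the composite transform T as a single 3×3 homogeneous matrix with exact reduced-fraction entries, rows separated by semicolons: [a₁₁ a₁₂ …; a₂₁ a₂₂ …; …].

T1 = [-1 0 0; 0 1 0; 0 0 1]
T2·T1 = [1 0 0; 0 1 0; 0 0 1]
T3·…·T1 = [1 0 0; 0 -1 0; 0 0 1]
T4·…·T1 = [-8/17 15/17 0; 15/17 8/17 0; 0 0 1]
T5·…·T1 = [-161/289 -240/289 0; -240/289 161/289 0; 0 0 1]

T = [-161/289 -240/289 0; -240/289 161/289 0; 0 0 1]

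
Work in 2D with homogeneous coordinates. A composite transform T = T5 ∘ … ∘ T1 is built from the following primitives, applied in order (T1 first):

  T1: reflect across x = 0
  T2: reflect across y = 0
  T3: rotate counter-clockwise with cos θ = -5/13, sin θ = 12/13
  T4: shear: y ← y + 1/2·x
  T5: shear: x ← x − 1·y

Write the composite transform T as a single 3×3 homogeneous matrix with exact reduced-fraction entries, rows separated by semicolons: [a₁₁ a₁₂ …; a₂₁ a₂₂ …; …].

T = [29/26 1/13 0; -19/26 11/13 0; 0 0 1]

T1 = [-1 0 0; 0 1 0; 0 0 1]
T2·T1 = [-1 0 0; 0 -1 0; 0 0 1]
T3·…·T1 = [5/13 12/13 0; -12/13 5/13 0; 0 0 1]
T4·…·T1 = [5/13 12/13 0; -19/26 11/13 0; 0 0 1]
T5·…·T1 = [29/26 1/13 0; -19/26 11/13 0; 0 0 1]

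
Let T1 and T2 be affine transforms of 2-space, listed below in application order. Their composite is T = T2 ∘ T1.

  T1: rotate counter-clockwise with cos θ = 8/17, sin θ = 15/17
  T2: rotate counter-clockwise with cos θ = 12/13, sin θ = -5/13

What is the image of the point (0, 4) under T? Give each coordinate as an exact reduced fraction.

T(p) = (-560/221, 684/221)

T1 rotate counter-clockwise with cos θ = 8/17, sin θ = 15/17: (0, 4) → (-60/17, 32/17)
T2 rotate counter-clockwise with cos θ = 12/13, sin θ = -5/13: (-60/17, 32/17) → (-560/221, 684/221)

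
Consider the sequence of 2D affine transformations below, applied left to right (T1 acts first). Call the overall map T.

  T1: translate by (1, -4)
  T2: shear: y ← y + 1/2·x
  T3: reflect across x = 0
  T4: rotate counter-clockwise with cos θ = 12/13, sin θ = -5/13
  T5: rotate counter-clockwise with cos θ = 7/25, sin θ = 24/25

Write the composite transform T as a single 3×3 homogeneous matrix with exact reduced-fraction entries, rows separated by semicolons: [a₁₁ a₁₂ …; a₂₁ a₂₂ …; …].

T1 = [1 0 1; 0 1 -4; 0 0 1]
T2·T1 = [1 0 1; 1/2 1 -7/2; 0 0 1]
T3·…·T1 = [-1 0 -1; 1/2 1 -7/2; 0 0 1]
T4·…·T1 = [-19/26 5/13 -59/26; 11/13 12/13 -37/13; 0 0 1]
T5·…·T1 = [-661/650 -253/325 1363/650; -151/325 204/325 -967/325; 0 0 1]

T = [-661/650 -253/325 1363/650; -151/325 204/325 -967/325; 0 0 1]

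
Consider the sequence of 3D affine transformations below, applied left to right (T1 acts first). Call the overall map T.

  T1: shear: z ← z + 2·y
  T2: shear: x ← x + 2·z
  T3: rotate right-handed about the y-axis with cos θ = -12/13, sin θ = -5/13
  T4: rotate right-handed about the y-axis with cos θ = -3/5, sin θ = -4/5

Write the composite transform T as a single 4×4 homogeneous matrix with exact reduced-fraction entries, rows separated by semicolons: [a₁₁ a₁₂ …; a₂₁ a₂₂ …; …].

T1 = [1 0 0 0; 0 1 0 0; 0 2 1 0; 0 0 0 1]
T2·T1 = [1 4 2 0; 0 1 0 0; 0 2 1 0; 0 0 0 1]
T3·…·T1 = [-12/13 -58/13 -29/13 0; 0 1 0 0; 5/13 -4/13 -2/13 0; 0 0 0 1]
T4·…·T1 = [16/65 38/13 19/13 0; 0 1 0 0; -63/65 -44/13 -22/13 0; 0 0 0 1]

T = [16/65 38/13 19/13 0; 0 1 0 0; -63/65 -44/13 -22/13 0; 0 0 0 1]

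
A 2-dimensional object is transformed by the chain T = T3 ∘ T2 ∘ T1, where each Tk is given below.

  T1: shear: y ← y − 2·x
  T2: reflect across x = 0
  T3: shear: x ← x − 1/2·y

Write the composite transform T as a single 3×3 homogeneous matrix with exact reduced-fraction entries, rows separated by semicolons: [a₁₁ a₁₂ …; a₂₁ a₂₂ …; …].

T1 = [1 0 0; -2 1 0; 0 0 1]
T2·T1 = [-1 0 0; -2 1 0; 0 0 1]
T3·…·T1 = [0 -1/2 0; -2 1 0; 0 0 1]

T = [0 -1/2 0; -2 1 0; 0 0 1]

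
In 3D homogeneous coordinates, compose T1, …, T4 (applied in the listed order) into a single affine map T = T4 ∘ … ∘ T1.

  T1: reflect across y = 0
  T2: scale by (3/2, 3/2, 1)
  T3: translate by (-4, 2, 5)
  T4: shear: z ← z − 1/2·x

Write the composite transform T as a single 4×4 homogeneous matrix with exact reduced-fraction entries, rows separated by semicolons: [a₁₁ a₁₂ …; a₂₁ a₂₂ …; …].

T1 = [1 0 0 0; 0 -1 0 0; 0 0 1 0; 0 0 0 1]
T2·T1 = [3/2 0 0 0; 0 -3/2 0 0; 0 0 1 0; 0 0 0 1]
T3·…·T1 = [3/2 0 0 -4; 0 -3/2 0 2; 0 0 1 5; 0 0 0 1]
T4·…·T1 = [3/2 0 0 -4; 0 -3/2 0 2; -3/4 0 1 7; 0 0 0 1]

T = [3/2 0 0 -4; 0 -3/2 0 2; -3/4 0 1 7; 0 0 0 1]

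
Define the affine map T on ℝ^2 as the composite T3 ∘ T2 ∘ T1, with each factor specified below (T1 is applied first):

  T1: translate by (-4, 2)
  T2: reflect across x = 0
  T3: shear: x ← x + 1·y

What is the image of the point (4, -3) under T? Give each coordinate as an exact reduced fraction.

T(p) = (-1, -1)

T1 translate by (-4, 2): (4, -3) → (0, -1)
T2 reflect across x = 0: (0, -1) → (0, -1)
T3 shear: x ← x + 1·y: (0, -1) → (-1, -1)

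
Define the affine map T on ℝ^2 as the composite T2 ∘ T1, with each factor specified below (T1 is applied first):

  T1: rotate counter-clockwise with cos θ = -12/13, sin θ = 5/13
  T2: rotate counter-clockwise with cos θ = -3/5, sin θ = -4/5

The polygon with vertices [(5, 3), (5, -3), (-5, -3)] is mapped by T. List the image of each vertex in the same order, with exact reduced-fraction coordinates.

T1 rotate counter-clockwise with cos θ = -12/13, sin θ = 5/13: (5, 3) → (-75/13, -11/13); (5, -3) → (-45/13, 61/13); (-5, -3) → (75/13, 11/13)
T2 rotate counter-clockwise with cos θ = -3/5, sin θ = -4/5: (-75/13, -11/13) → (181/65, 333/65); (-45/13, 61/13) → (379/65, -3/65); (75/13, 11/13) → (-181/65, -333/65)

image vertices: (181/65, 333/65), (379/65, -3/65), (-181/65, -333/65)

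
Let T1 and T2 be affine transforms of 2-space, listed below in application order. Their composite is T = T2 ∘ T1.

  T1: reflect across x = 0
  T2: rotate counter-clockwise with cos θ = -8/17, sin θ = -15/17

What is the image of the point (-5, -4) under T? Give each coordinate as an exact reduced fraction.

T(p) = (-100/17, -43/17)

T1 reflect across x = 0: (-5, -4) → (5, -4)
T2 rotate counter-clockwise with cos θ = -8/17, sin θ = -15/17: (5, -4) → (-100/17, -43/17)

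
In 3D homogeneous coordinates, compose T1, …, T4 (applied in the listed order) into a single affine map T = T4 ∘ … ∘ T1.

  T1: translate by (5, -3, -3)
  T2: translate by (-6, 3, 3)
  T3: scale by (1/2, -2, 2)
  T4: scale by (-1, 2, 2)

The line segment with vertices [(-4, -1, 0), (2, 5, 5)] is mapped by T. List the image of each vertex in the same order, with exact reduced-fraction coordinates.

image vertices: (5/2, 4, 0), (-1/2, -20, 20)

T1 translate by (5, -3, -3): (-4, -1, 0) → (1, -4, -3); (2, 5, 5) → (7, 2, 2)
T2 translate by (-6, 3, 3): (1, -4, -3) → (-5, -1, 0); (7, 2, 2) → (1, 5, 5)
T3 scale by (1/2, -2, 2): (-5, -1, 0) → (-5/2, 2, 0); (1, 5, 5) → (1/2, -10, 10)
T4 scale by (-1, 2, 2): (-5/2, 2, 0) → (5/2, 4, 0); (1/2, -10, 10) → (-1/2, -20, 20)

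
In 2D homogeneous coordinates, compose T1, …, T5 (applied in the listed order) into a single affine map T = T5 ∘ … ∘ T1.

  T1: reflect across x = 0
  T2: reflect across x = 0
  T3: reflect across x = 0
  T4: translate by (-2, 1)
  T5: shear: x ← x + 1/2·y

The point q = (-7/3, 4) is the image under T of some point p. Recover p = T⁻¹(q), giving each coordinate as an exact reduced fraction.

p = (7/3, 3)

T1 = [-1 0 0; 0 1 0; 0 0 1]
T2·T1 = [1 0 0; 0 1 0; 0 0 1]
T3·…·T1 = [-1 0 0; 0 1 0; 0 0 1]
T4·…·T1 = [-1 0 -2; 0 1 1; 0 0 1]
T5·…·T1 = [-1 1/2 -3/2; 0 1 1; 0 0 1]
det M = -1; M⁻¹ = [-1 1/2 -2; 0 1 -1; 0 0 1]
M⁻¹ · (-7/3, 4)ᵀ = (7/3, 3)ᵀ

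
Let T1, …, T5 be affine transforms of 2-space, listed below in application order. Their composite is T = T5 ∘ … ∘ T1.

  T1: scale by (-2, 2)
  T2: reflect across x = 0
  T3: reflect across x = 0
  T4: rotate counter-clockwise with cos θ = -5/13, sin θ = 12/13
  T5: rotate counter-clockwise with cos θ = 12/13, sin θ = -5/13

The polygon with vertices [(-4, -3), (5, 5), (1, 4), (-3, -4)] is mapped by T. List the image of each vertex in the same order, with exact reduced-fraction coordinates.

T1 scale by (-2, 2): (-4, -3) → (8, -6); (5, 5) → (-10, 10); (1, 4) → (-2, 8); (-3, -4) → (6, -8)
T2 reflect across x = 0: (8, -6) → (-8, -6); (-10, 10) → (10, 10); (-2, 8) → (2, 8); (6, -8) → (-6, -8)
T3 reflect across x = 0: (-8, -6) → (8, -6); (10, 10) → (-10, 10); (2, 8) → (-2, 8); (-6, -8) → (6, -8)
T4 rotate counter-clockwise with cos θ = -5/13, sin θ = 12/13: (8, -6) → (32/13, 126/13); (-10, 10) → (-70/13, -170/13); (-2, 8) → (-86/13, -64/13); (6, -8) → (66/13, 112/13)
T5 rotate counter-clockwise with cos θ = 12/13, sin θ = -5/13: (32/13, 126/13) → (6, 8); (-70/13, -170/13) → (-10, -10); (-86/13, -64/13) → (-8, -2); (66/13, 112/13) → (8, 6)

image vertices: (6, 8), (-10, -10), (-8, -2), (8, 6)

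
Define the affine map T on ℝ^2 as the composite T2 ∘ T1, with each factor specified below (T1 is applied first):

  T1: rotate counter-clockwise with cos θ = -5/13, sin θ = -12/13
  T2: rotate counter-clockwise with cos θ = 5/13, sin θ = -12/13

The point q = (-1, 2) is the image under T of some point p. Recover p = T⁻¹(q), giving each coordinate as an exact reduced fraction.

p = (1, -2)

T1 = [-5/13 12/13 0; -12/13 -5/13 0; 0 0 1]
T2·T1 = [-1 0 0; 0 -1 0; 0 0 1]
det M = 1; M⁻¹ = [-1 0 0; 0 -1 0; 0 0 1]
M⁻¹ · (-1, 2)ᵀ = (1, -2)ᵀ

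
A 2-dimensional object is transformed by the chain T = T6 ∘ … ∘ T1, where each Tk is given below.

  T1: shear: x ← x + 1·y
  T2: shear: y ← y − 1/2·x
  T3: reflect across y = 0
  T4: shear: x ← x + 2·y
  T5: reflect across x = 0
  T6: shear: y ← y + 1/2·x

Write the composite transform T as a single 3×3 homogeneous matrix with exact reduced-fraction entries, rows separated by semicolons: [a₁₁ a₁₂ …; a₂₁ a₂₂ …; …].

T1 = [1 1 0; 0 1 0; 0 0 1]
T2·T1 = [1 1 0; -1/2 1/2 0; 0 0 1]
T3·…·T1 = [1 1 0; 1/2 -1/2 0; 0 0 1]
T4·…·T1 = [2 0 0; 1/2 -1/2 0; 0 0 1]
T5·…·T1 = [-2 0 0; 1/2 -1/2 0; 0 0 1]
T6·…·T1 = [-2 0 0; -1/2 -1/2 0; 0 0 1]

T = [-2 0 0; -1/2 -1/2 0; 0 0 1]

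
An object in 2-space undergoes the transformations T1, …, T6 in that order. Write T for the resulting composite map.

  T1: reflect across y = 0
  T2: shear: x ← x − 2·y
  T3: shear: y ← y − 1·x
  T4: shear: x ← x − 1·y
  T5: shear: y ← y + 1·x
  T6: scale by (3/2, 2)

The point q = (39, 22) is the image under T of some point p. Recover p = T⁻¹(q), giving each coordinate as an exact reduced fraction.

T1 = [1 0 0; 0 -1 0; 0 0 1]
T2·T1 = [1 2 0; 0 -1 0; 0 0 1]
T3·…·T1 = [1 2 0; -1 -3 0; 0 0 1]
T4·…·T1 = [2 5 0; -1 -3 0; 0 0 1]
T5·…·T1 = [2 5 0; 1 2 0; 0 0 1]
T6·…·T1 = [3 15/2 0; 2 4 0; 0 0 1]
det M = -3; M⁻¹ = [-4/3 5/2 0; 2/3 -1 0; 0 0 1]
M⁻¹ · (39, 22)ᵀ = (3, 4)ᵀ

p = (3, 4)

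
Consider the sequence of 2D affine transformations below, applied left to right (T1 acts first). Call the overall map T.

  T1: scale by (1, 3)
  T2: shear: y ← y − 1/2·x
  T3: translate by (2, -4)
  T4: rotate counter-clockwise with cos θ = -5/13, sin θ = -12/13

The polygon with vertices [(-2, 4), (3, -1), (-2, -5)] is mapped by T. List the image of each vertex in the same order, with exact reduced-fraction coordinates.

image vertices: (108/13, -45/13), (-127/13, -35/26), (-216/13, 90/13)

T1 scale by (1, 3): (-2, 4) → (-2, 12); (3, -1) → (3, -3); (-2, -5) → (-2, -15)
T2 shear: y ← y − 1/2·x: (-2, 12) → (-2, 13); (3, -3) → (3, -9/2); (-2, -15) → (-2, -14)
T3 translate by (2, -4): (-2, 13) → (0, 9); (3, -9/2) → (5, -17/2); (-2, -14) → (0, -18)
T4 rotate counter-clockwise with cos θ = -5/13, sin θ = -12/13: (0, 9) → (108/13, -45/13); (5, -17/2) → (-127/13, -35/26); (0, -18) → (-216/13, 90/13)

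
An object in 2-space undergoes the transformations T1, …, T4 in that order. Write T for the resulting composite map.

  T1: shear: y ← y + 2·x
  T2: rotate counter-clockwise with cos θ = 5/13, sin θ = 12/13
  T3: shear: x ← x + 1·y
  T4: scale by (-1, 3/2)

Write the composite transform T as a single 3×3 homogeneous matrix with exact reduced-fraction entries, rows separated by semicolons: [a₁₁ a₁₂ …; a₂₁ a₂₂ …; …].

T = [-3/13 7/13 0; 33/13 15/26 0; 0 0 1]

T1 = [1 0 0; 2 1 0; 0 0 1]
T2·T1 = [-19/13 -12/13 0; 22/13 5/13 0; 0 0 1]
T3·…·T1 = [3/13 -7/13 0; 22/13 5/13 0; 0 0 1]
T4·…·T1 = [-3/13 7/13 0; 33/13 15/26 0; 0 0 1]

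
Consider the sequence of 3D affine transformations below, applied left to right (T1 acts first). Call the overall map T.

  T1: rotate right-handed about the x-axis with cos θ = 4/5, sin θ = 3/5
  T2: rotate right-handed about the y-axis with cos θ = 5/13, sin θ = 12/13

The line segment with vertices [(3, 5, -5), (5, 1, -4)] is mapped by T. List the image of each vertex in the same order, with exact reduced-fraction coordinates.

T1 rotate right-handed about the x-axis with cos θ = 4/5, sin θ = 3/5: (3, 5, -5) → (3, 7, -1); (5, 1, -4) → (5, 16/5, -13/5)
T2 rotate right-handed about the y-axis with cos θ = 5/13, sin θ = 12/13: (3, 7, -1) → (3/13, 7, -41/13); (5, 16/5, -13/5) → (-31/65, 16/5, -73/13)

image vertices: (3/13, 7, -41/13), (-31/65, 16/5, -73/13)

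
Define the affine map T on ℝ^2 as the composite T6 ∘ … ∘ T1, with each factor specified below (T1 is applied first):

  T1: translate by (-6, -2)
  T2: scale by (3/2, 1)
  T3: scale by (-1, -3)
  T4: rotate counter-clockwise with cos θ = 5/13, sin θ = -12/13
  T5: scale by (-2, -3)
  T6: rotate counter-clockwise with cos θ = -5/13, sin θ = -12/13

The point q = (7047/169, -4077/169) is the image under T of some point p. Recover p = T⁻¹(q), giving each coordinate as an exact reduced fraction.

T1 = [1 0 -6; 0 1 -2; 0 0 1]
T2·T1 = [3/2 0 -9; 0 1 -2; 0 0 1]
T3·…·T1 = [-3/2 0 9; 0 -3 6; 0 0 1]
T4·…·T1 = [-15/26 -36/13 9; 18/13 -15/13 -6; 0 0 1]
T5·…·T1 = [15/13 72/13 -18; -54/13 45/13 18; 0 0 1]
T6·…·T1 = [-723/169 180/169 306/13; 90/169 -1089/169 126/13; 0 0 1]
det M = 27; M⁻¹ = [-121/507 -20/507 6; -10/507 -241/1521 2; 0 0 1]
M⁻¹ · (7047/169, -4077/169)ᵀ = (-3, 5)ᵀ

p = (-3, 5)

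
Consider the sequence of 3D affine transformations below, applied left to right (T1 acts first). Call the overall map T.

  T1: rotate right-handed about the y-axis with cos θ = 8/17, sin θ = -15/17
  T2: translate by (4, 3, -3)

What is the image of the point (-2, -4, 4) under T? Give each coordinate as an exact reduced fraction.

T1 rotate right-handed about the y-axis with cos θ = 8/17, sin θ = -15/17: (-2, -4, 4) → (-76/17, -4, 2/17)
T2 translate by (4, 3, -3): (-76/17, -4, 2/17) → (-8/17, -1, -49/17)

T(p) = (-8/17, -1, -49/17)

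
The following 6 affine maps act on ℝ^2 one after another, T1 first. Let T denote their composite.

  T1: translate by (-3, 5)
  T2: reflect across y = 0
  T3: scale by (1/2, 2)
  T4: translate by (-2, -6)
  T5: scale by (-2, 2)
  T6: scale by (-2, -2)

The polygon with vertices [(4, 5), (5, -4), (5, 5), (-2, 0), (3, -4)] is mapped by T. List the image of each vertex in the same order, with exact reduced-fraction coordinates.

T1 translate by (-3, 5): (4, 5) → (1, 10); (5, -4) → (2, 1); (5, 5) → (2, 10); (-2, 0) → (-5, 5); (3, -4) → (0, 1)
T2 reflect across y = 0: (1, 10) → (1, -10); (2, 1) → (2, -1); (2, 10) → (2, -10); (-5, 5) → (-5, -5); (0, 1) → (0, -1)
T3 scale by (1/2, 2): (1, -10) → (1/2, -20); (2, -1) → (1, -2); (2, -10) → (1, -20); (-5, -5) → (-5/2, -10); (0, -1) → (0, -2)
T4 translate by (-2, -6): (1/2, -20) → (-3/2, -26); (1, -2) → (-1, -8); (1, -20) → (-1, -26); (-5/2, -10) → (-9/2, -16); (0, -2) → (-2, -8)
T5 scale by (-2, 2): (-3/2, -26) → (3, -52); (-1, -8) → (2, -16); (-1, -26) → (2, -52); (-9/2, -16) → (9, -32); (-2, -8) → (4, -16)
T6 scale by (-2, -2): (3, -52) → (-6, 104); (2, -16) → (-4, 32); (2, -52) → (-4, 104); (9, -32) → (-18, 64); (4, -16) → (-8, 32)

image vertices: (-6, 104), (-4, 32), (-4, 104), (-18, 64), (-8, 32)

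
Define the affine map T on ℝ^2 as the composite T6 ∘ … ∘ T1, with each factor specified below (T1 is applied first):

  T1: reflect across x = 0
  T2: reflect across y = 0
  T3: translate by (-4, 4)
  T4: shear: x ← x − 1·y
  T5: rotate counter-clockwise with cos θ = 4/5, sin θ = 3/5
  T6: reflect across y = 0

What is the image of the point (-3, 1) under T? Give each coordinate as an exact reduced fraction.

T(p) = (-5, 0)

T1 reflect across x = 0: (-3, 1) → (3, 1)
T2 reflect across y = 0: (3, 1) → (3, -1)
T3 translate by (-4, 4): (3, -1) → (-1, 3)
T4 shear: x ← x − 1·y: (-1, 3) → (-4, 3)
T5 rotate counter-clockwise with cos θ = 4/5, sin θ = 3/5: (-4, 3) → (-5, 0)
T6 reflect across y = 0: (-5, 0) → (-5, 0)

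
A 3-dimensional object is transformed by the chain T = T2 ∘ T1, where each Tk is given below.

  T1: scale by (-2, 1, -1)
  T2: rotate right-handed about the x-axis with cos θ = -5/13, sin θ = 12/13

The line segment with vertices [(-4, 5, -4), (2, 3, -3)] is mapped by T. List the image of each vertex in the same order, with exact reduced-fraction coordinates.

image vertices: (8, -73/13, 40/13), (-4, -51/13, 21/13)

T1 scale by (-2, 1, -1): (-4, 5, -4) → (8, 5, 4); (2, 3, -3) → (-4, 3, 3)
T2 rotate right-handed about the x-axis with cos θ = -5/13, sin θ = 12/13: (8, 5, 4) → (8, -73/13, 40/13); (-4, 3, 3) → (-4, -51/13, 21/13)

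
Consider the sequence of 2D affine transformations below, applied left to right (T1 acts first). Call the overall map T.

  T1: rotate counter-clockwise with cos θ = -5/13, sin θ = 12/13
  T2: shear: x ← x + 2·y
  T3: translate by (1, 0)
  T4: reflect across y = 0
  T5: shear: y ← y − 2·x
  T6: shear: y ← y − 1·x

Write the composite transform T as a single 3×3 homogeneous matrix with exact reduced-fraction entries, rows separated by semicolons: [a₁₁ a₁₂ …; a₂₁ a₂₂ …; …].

T1 = [-5/13 -12/13 0; 12/13 -5/13 0; 0 0 1]
T2·T1 = [19/13 -22/13 0; 12/13 -5/13 0; 0 0 1]
T3·…·T1 = [19/13 -22/13 1; 12/13 -5/13 0; 0 0 1]
T4·…·T1 = [19/13 -22/13 1; -12/13 5/13 0; 0 0 1]
T5·…·T1 = [19/13 -22/13 1; -50/13 49/13 -2; 0 0 1]
T6·…·T1 = [19/13 -22/13 1; -69/13 71/13 -3; 0 0 1]

T = [19/13 -22/13 1; -69/13 71/13 -3; 0 0 1]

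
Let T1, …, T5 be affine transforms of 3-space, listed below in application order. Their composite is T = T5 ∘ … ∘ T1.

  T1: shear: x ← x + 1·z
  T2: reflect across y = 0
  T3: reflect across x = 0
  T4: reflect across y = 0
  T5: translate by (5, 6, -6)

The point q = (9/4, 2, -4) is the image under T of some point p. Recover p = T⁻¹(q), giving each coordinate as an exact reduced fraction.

p = (3/4, -4, 2)

T1 = [1 0 1 0; 0 1 0 0; 0 0 1 0; 0 0 0 1]
T2·T1 = [1 0 1 0; 0 -1 0 0; 0 0 1 0; 0 0 0 1]
T3·…·T1 = [-1 0 -1 0; 0 -1 0 0; 0 0 1 0; 0 0 0 1]
T4·…·T1 = [-1 0 -1 0; 0 1 0 0; 0 0 1 0; 0 0 0 1]
T5·…·T1 = [-1 0 -1 5; 0 1 0 6; 0 0 1 -6; 0 0 0 1]
det M = -1; M⁻¹ = [-1 0 -1 -1; 0 1 0 -6; 0 0 1 6; 0 0 0 1]
M⁻¹ · (9/4, 2, -4)ᵀ = (3/4, -4, 2)ᵀ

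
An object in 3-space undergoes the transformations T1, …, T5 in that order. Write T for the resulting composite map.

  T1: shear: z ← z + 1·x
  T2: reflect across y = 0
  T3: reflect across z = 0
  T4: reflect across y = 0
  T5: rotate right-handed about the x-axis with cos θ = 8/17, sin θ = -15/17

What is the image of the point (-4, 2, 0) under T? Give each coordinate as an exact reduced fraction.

T1 shear: z ← z + 1·x: (-4, 2, 0) → (-4, 2, -4)
T2 reflect across y = 0: (-4, 2, -4) → (-4, -2, -4)
T3 reflect across z = 0: (-4, -2, -4) → (-4, -2, 4)
T4 reflect across y = 0: (-4, -2, 4) → (-4, 2, 4)
T5 rotate right-handed about the x-axis with cos θ = 8/17, sin θ = -15/17: (-4, 2, 4) → (-4, 76/17, 2/17)

T(p) = (-4, 76/17, 2/17)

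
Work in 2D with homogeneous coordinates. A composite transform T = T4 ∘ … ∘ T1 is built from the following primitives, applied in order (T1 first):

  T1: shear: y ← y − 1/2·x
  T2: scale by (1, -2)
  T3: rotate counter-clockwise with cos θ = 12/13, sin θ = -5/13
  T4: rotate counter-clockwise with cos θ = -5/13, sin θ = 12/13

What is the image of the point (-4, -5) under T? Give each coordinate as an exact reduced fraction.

T(p) = (-6, -4)

T1 shear: y ← y − 1/2·x: (-4, -5) → (-4, -3)
T2 scale by (1, -2): (-4, -3) → (-4, 6)
T3 rotate counter-clockwise with cos θ = 12/13, sin θ = -5/13: (-4, 6) → (-18/13, 92/13)
T4 rotate counter-clockwise with cos θ = -5/13, sin θ = 12/13: (-18/13, 92/13) → (-6, -4)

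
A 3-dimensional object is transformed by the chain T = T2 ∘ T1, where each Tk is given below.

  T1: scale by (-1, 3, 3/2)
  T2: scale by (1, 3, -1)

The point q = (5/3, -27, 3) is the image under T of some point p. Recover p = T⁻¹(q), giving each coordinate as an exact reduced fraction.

p = (-5/3, -3, -2)

T1 = [-1 0 0 0; 0 3 0 0; 0 0 3/2 0; 0 0 0 1]
T2·T1 = [-1 0 0 0; 0 9 0 0; 0 0 -3/2 0; 0 0 0 1]
det M = 27/2; M⁻¹ = [-1 0 0 0; 0 1/9 0 0; 0 0 -2/3 0; 0 0 0 1]
M⁻¹ · (5/3, -27, 3)ᵀ = (-5/3, -3, -2)ᵀ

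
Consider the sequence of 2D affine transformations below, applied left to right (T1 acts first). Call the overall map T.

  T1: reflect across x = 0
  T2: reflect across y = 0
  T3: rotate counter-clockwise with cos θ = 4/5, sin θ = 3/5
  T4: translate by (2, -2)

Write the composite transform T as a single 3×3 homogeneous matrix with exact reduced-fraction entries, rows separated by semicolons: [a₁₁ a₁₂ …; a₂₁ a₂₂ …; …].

T = [-4/5 3/5 2; -3/5 -4/5 -2; 0 0 1]

T1 = [-1 0 0; 0 1 0; 0 0 1]
T2·T1 = [-1 0 0; 0 -1 0; 0 0 1]
T3·…·T1 = [-4/5 3/5 0; -3/5 -4/5 0; 0 0 1]
T4·…·T1 = [-4/5 3/5 2; -3/5 -4/5 -2; 0 0 1]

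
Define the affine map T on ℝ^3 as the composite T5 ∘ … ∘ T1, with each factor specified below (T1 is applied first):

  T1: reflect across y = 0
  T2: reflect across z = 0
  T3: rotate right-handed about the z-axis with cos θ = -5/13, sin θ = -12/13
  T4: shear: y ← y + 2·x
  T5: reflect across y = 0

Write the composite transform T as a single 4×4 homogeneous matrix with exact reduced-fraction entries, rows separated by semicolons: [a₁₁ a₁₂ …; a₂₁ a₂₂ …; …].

T = [-5/13 -12/13 0 0; 22/13 19/13 0 0; 0 0 -1 0; 0 0 0 1]

T1 = [1 0 0 0; 0 -1 0 0; 0 0 1 0; 0 0 0 1]
T2·T1 = [1 0 0 0; 0 -1 0 0; 0 0 -1 0; 0 0 0 1]
T3·…·T1 = [-5/13 -12/13 0 0; -12/13 5/13 0 0; 0 0 -1 0; 0 0 0 1]
T4·…·T1 = [-5/13 -12/13 0 0; -22/13 -19/13 0 0; 0 0 -1 0; 0 0 0 1]
T5·…·T1 = [-5/13 -12/13 0 0; 22/13 19/13 0 0; 0 0 -1 0; 0 0 0 1]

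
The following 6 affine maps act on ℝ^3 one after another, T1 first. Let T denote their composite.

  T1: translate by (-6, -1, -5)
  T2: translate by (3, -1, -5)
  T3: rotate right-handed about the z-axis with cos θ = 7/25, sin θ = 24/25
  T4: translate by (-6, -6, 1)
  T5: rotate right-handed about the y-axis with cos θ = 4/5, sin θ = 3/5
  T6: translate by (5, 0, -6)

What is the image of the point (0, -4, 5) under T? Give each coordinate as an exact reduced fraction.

T1 translate by (-6, -1, -5): (0, -4, 5) → (-6, -5, 0)
T2 translate by (3, -1, -5): (-6, -5, 0) → (-3, -6, -5)
T3 rotate right-handed about the z-axis with cos θ = 7/25, sin θ = 24/25: (-3, -6, -5) → (123/25, -114/25, -5)
T4 translate by (-6, -6, 1): (123/25, -114/25, -5) → (-27/25, -264/25, -4)
T5 rotate right-handed about the y-axis with cos θ = 4/5, sin θ = 3/5: (-27/25, -264/25, -4) → (-408/125, -264/25, -319/125)
T6 translate by (5, 0, -6): (-408/125, -264/25, -319/125) → (217/125, -264/25, -1069/125)

T(p) = (217/125, -264/25, -1069/125)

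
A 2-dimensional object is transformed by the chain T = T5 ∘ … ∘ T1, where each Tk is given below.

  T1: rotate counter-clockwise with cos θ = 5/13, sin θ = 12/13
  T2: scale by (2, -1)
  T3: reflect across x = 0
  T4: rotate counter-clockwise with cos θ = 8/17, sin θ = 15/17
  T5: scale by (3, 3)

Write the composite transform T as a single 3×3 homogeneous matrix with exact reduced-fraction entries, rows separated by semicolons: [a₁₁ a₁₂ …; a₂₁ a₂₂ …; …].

T = [300/221 801/221 0; -738/221 960/221 0; 0 0 1]

T1 = [5/13 -12/13 0; 12/13 5/13 0; 0 0 1]
T2·T1 = [10/13 -24/13 0; -12/13 -5/13 0; 0 0 1]
T3·…·T1 = [-10/13 24/13 0; -12/13 -5/13 0; 0 0 1]
T4·…·T1 = [100/221 267/221 0; -246/221 320/221 0; 0 0 1]
T5·…·T1 = [300/221 801/221 0; -738/221 960/221 0; 0 0 1]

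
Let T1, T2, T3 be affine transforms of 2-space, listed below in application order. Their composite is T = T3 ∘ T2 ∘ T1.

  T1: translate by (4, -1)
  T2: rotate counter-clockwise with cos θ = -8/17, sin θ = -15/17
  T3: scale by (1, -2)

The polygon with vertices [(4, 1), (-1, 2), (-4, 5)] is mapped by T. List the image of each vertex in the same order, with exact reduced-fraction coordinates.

image vertices: (-64/17, 240/17), (-9/17, 106/17), (60/17, 64/17)

T1 translate by (4, -1): (4, 1) → (8, 0); (-1, 2) → (3, 1); (-4, 5) → (0, 4)
T2 rotate counter-clockwise with cos θ = -8/17, sin θ = -15/17: (8, 0) → (-64/17, -120/17); (3, 1) → (-9/17, -53/17); (0, 4) → (60/17, -32/17)
T3 scale by (1, -2): (-64/17, -120/17) → (-64/17, 240/17); (-9/17, -53/17) → (-9/17, 106/17); (60/17, -32/17) → (60/17, 64/17)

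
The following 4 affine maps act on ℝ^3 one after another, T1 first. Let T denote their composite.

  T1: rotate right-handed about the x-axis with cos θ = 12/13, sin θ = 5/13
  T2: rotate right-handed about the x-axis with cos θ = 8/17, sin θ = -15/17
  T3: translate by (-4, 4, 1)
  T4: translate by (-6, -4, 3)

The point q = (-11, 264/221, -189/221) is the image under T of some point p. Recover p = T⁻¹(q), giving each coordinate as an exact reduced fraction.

T1 = [1 0 0 0; 0 12/13 -5/13 0; 0 5/13 12/13 0; 0 0 0 1]
T2·T1 = [1 0 0 0; 0 171/221 140/221 0; 0 -140/221 171/221 0; 0 0 0 1]
T3·…·T1 = [1 0 0 -4; 0 171/221 140/221 4; 0 -140/221 171/221 1; 0 0 0 1]
T4·…·T1 = [1 0 0 -10; 0 171/221 140/221 0; 0 -140/221 171/221 4; 0 0 0 1]
det M = 1; M⁻¹ = [1 0 0 10; 0 171/221 -140/221 560/221; 0 140/221 171/221 -684/221; 0 0 0 1]
M⁻¹ · (-11, 264/221, -189/221)ᵀ = (-1, 4, -3)ᵀ

p = (-1, 4, -3)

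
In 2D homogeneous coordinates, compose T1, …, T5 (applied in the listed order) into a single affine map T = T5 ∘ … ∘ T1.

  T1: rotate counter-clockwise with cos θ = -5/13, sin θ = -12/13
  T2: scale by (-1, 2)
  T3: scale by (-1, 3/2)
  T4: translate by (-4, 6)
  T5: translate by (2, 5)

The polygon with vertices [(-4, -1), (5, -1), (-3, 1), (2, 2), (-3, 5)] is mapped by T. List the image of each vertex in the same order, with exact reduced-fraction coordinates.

image vertices: (-18/13, 302/13), (-63/13, -22/13), (1/13, 236/13), (-12/13, 41/13), (49/13, 176/13)

T1 rotate counter-clockwise with cos θ = -5/13, sin θ = -12/13: (-4, -1) → (8/13, 53/13); (5, -1) → (-37/13, -55/13); (-3, 1) → (27/13, 31/13); (2, 2) → (14/13, -34/13); (-3, 5) → (75/13, 11/13)
T2 scale by (-1, 2): (8/13, 53/13) → (-8/13, 106/13); (-37/13, -55/13) → (37/13, -110/13); (27/13, 31/13) → (-27/13, 62/13); (14/13, -34/13) → (-14/13, -68/13); (75/13, 11/13) → (-75/13, 22/13)
T3 scale by (-1, 3/2): (-8/13, 106/13) → (8/13, 159/13); (37/13, -110/13) → (-37/13, -165/13); (-27/13, 62/13) → (27/13, 93/13); (-14/13, -68/13) → (14/13, -102/13); (-75/13, 22/13) → (75/13, 33/13)
T4 translate by (-4, 6): (8/13, 159/13) → (-44/13, 237/13); (-37/13, -165/13) → (-89/13, -87/13); (27/13, 93/13) → (-25/13, 171/13); (14/13, -102/13) → (-38/13, -24/13); (75/13, 33/13) → (23/13, 111/13)
T5 translate by (2, 5): (-44/13, 237/13) → (-18/13, 302/13); (-89/13, -87/13) → (-63/13, -22/13); (-25/13, 171/13) → (1/13, 236/13); (-38/13, -24/13) → (-12/13, 41/13); (23/13, 111/13) → (49/13, 176/13)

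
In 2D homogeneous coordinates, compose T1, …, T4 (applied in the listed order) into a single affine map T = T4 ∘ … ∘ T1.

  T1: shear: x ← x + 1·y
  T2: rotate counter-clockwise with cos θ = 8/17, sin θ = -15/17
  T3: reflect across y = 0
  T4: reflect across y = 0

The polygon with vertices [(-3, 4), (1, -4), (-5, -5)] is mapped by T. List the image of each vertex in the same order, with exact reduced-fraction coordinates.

T1 shear: x ← x + 1·y: (-3, 4) → (1, 4); (1, -4) → (-3, -4); (-5, -5) → (-10, -5)
T2 rotate counter-clockwise with cos θ = 8/17, sin θ = -15/17: (1, 4) → (4, 1); (-3, -4) → (-84/17, 13/17); (-10, -5) → (-155/17, 110/17)
T3 reflect across y = 0: (4, 1) → (4, -1); (-84/17, 13/17) → (-84/17, -13/17); (-155/17, 110/17) → (-155/17, -110/17)
T4 reflect across y = 0: (4, -1) → (4, 1); (-84/17, -13/17) → (-84/17, 13/17); (-155/17, -110/17) → (-155/17, 110/17)

image vertices: (4, 1), (-84/17, 13/17), (-155/17, 110/17)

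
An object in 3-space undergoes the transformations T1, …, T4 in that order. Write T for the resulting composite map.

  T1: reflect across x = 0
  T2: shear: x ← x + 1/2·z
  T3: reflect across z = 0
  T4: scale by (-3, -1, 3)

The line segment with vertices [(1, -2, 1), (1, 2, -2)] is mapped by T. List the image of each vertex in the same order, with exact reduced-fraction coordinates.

T1 reflect across x = 0: (1, -2, 1) → (-1, -2, 1); (1, 2, -2) → (-1, 2, -2)
T2 shear: x ← x + 1/2·z: (-1, -2, 1) → (-1/2, -2, 1); (-1, 2, -2) → (-2, 2, -2)
T3 reflect across z = 0: (-1/2, -2, 1) → (-1/2, -2, -1); (-2, 2, -2) → (-2, 2, 2)
T4 scale by (-3, -1, 3): (-1/2, -2, -1) → (3/2, 2, -3); (-2, 2, 2) → (6, -2, 6)

image vertices: (3/2, 2, -3), (6, -2, 6)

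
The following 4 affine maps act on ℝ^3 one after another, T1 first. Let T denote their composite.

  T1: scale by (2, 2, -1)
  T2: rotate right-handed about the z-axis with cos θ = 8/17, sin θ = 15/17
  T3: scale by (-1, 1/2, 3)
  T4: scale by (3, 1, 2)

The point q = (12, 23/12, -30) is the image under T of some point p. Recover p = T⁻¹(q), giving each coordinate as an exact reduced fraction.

p = (3/4, 8/3, 5)

T1 = [2 0 0 0; 0 2 0 0; 0 0 -1 0; 0 0 0 1]
T2·T1 = [16/17 -30/17 0 0; 30/17 16/17 0 0; 0 0 -1 0; 0 0 0 1]
T3·…·T1 = [-16/17 30/17 0 0; 15/17 8/17 0 0; 0 0 -3 0; 0 0 0 1]
T4·…·T1 = [-48/17 90/17 0 0; 15/17 8/17 0 0; 0 0 -6 0; 0 0 0 1]
det M = 36; M⁻¹ = [-4/51 15/17 0 0; 5/34 8/17 0 0; 0 0 -1/6 0; 0 0 0 1]
M⁻¹ · (12, 23/12, -30)ᵀ = (3/4, 8/3, 5)ᵀ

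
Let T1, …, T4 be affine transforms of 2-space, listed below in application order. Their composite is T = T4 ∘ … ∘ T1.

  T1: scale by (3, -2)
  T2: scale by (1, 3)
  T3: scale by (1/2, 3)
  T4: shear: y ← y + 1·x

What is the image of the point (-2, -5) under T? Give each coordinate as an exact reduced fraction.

T1 scale by (3, -2): (-2, -5) → (-6, 10)
T2 scale by (1, 3): (-6, 10) → (-6, 30)
T3 scale by (1/2, 3): (-6, 30) → (-3, 90)
T4 shear: y ← y + 1·x: (-3, 90) → (-3, 87)

T(p) = (-3, 87)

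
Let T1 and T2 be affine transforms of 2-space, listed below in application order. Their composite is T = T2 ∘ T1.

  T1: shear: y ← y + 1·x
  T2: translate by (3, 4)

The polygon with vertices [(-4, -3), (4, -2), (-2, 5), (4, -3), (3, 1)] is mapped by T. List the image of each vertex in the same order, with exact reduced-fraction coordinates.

T1 shear: y ← y + 1·x: (-4, -3) → (-4, -7); (4, -2) → (4, 2); (-2, 5) → (-2, 3); (4, -3) → (4, 1); (3, 1) → (3, 4)
T2 translate by (3, 4): (-4, -7) → (-1, -3); (4, 2) → (7, 6); (-2, 3) → (1, 7); (4, 1) → (7, 5); (3, 4) → (6, 8)

image vertices: (-1, -3), (7, 6), (1, 7), (7, 5), (6, 8)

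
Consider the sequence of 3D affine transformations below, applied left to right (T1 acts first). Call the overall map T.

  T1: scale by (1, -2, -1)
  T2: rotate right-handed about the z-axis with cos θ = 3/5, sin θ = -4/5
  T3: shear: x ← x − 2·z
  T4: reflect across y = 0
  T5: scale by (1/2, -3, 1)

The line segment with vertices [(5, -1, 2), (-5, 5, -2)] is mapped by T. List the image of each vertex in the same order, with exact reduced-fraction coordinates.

image vertices: (43/10, -42/5, -2), (-15/2, -6, 2)

T1 scale by (1, -2, -1): (5, -1, 2) → (5, 2, -2); (-5, 5, -2) → (-5, -10, 2)
T2 rotate right-handed about the z-axis with cos θ = 3/5, sin θ = -4/5: (5, 2, -2) → (23/5, -14/5, -2); (-5, -10, 2) → (-11, -2, 2)
T3 shear: x ← x − 2·z: (23/5, -14/5, -2) → (43/5, -14/5, -2); (-11, -2, 2) → (-15, -2, 2)
T4 reflect across y = 0: (43/5, -14/5, -2) → (43/5, 14/5, -2); (-15, -2, 2) → (-15, 2, 2)
T5 scale by (1/2, -3, 1): (43/5, 14/5, -2) → (43/10, -42/5, -2); (-15, 2, 2) → (-15/2, -6, 2)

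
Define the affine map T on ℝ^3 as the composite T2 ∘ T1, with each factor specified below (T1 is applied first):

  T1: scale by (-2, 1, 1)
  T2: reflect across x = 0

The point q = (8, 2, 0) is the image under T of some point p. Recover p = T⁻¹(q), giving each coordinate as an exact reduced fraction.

T1 = [-2 0 0 0; 0 1 0 0; 0 0 1 0; 0 0 0 1]
T2·T1 = [2 0 0 0; 0 1 0 0; 0 0 1 0; 0 0 0 1]
det M = 2; M⁻¹ = [1/2 0 0 0; 0 1 0 0; 0 0 1 0; 0 0 0 1]
M⁻¹ · (8, 2, 0)ᵀ = (4, 2, 0)ᵀ

p = (4, 2, 0)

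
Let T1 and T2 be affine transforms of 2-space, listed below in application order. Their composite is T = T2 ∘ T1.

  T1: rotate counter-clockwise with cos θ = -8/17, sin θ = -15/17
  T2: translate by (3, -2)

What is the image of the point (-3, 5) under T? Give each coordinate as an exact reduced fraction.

T(p) = (150/17, -29/17)

T1 rotate counter-clockwise with cos θ = -8/17, sin θ = -15/17: (-3, 5) → (99/17, 5/17)
T2 translate by (3, -2): (99/17, 5/17) → (150/17, -29/17)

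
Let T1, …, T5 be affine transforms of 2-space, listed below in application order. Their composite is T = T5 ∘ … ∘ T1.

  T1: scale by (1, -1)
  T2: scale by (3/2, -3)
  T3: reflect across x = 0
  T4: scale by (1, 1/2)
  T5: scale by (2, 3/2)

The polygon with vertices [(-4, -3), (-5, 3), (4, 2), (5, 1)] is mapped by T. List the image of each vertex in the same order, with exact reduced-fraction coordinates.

image vertices: (12, -27/4), (15, 27/4), (-12, 9/2), (-15, 9/4)

T1 scale by (1, -1): (-4, -3) → (-4, 3); (-5, 3) → (-5, -3); (4, 2) → (4, -2); (5, 1) → (5, -1)
T2 scale by (3/2, -3): (-4, 3) → (-6, -9); (-5, -3) → (-15/2, 9); (4, -2) → (6, 6); (5, -1) → (15/2, 3)
T3 reflect across x = 0: (-6, -9) → (6, -9); (-15/2, 9) → (15/2, 9); (6, 6) → (-6, 6); (15/2, 3) → (-15/2, 3)
T4 scale by (1, 1/2): (6, -9) → (6, -9/2); (15/2, 9) → (15/2, 9/2); (-6, 6) → (-6, 3); (-15/2, 3) → (-15/2, 3/2)
T5 scale by (2, 3/2): (6, -9/2) → (12, -27/4); (15/2, 9/2) → (15, 27/4); (-6, 3) → (-12, 9/2); (-15/2, 3/2) → (-15, 9/4)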